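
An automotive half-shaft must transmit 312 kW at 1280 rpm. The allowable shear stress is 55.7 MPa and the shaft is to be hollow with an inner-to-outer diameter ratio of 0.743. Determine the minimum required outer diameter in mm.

67.4 mm

ω = 2π·1280/60 = 134.0 rad/s, so T = P/ω = 312×10³ / 134.0 = 2328 N·m.
For a hollow shaft with d_i/d_o = 0.743: τ_max = 16T/(π d_o³ (1−k⁴)), so d_o = [16T/(π τ_allow (1−k⁴))]^(1/3) = [16·2328/(π·5.57×10^7·0.6952)]^(1/3) = 0.06740 m.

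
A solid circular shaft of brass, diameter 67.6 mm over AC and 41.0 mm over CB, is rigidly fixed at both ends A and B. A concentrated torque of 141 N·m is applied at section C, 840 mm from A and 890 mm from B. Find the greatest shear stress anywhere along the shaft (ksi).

0.299 ksi

Compatibility: T_A·a/J_AC = T_B·b/J_CB with T_A + T_B = T₀.
J_AC = 2.05×10^-6 m⁴, J_CB = 2.77×10^-7 m⁴, so T_A = T₀·(J_AC/a)/((J_AC/a)+(J_CB/b)) = 125.0 N·m, T_B = 15.97 N·m.
τ in each portion: τ_AC = 2.06×10^6 Pa, τ_CB = 1.18×10^6 Pa; maximum is in AC.
τ_max = T_AC·r/J = 125.0·0.0338/2.05×10^-6 = 2.061×10^6 Pa.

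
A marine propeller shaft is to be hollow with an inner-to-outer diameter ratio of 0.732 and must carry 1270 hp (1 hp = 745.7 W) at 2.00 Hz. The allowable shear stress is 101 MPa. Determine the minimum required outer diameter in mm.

ω = 2π·2.00 = 12.57 rad/s, so T = P/ω = 1270×745.7 / 12.57 = 75360 N·m.
For a hollow shaft with d_i/d_o = 0.732: τ_max = 16T/(π d_o³ (1−k⁴)), so d_o = [16T/(π τ_allow (1−k⁴))]^(1/3) = [16·75360/(π·1.01×10^8·0.7129)]^(1/3) = 0.1747 m.

175 mm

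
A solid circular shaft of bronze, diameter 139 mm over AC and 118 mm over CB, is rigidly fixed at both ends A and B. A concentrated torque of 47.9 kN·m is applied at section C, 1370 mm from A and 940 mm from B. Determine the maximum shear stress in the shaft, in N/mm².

Compatibility: T_A·a/J_AC = T_B·b/J_CB with T_A + T_B = T₀.
J_AC = 3.66×10^-5 m⁴, J_CB = 1.90×10^-5 m⁴, so T_A = T₀·(J_AC/a)/((J_AC/a)+(J_CB/b)) = 27260 N·m, T_B = 20640 N·m.
τ in each portion: τ_AC = 5.17×10^7 Pa, τ_CB = 6.40×10^7 Pa; maximum is in CB.
τ_max = T_CB·r/J = 20640·0.0590/1.90×10^-5 = 6.397×10^7 Pa.

64.0 N/mm²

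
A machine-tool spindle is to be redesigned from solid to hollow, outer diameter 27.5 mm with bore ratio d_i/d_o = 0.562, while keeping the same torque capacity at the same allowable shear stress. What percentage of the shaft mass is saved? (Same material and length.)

26.6 %

Equal τ_max and T ⇒ the solid shaft needs d_s³ = d_o³(1−k⁴), so d_s = 27.5·(1−0.562⁴)^(1/3) = 26.55 mm.
Area ratio A_h/A_s = d_o²(1−k²)/d_s² = (1−k²)/(1−k⁴)^(2/3) = 0.7338.
Mass saving = 1 − 0.7338 = 26.6 %.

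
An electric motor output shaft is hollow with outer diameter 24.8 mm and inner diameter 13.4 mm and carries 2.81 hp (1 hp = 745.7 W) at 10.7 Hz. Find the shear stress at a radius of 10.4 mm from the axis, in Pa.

ω = 2π·10.7 = 67.23 rad/s, so T = P/ω = 2.81×745.7 / 67.23 = 31.17 N·m.
J = π(d_o⁴ − d_i⁴)/32 = π(0.0248⁴ − 0.0134⁴)/32 = 3.397×10^-8 m⁴.
Shear stress varies linearly with radius: τ = T·r/J = 31.17 × 0.0104 / 3.397×10^-8 = 9.542×10^6 Pa.

9.54e6 Pa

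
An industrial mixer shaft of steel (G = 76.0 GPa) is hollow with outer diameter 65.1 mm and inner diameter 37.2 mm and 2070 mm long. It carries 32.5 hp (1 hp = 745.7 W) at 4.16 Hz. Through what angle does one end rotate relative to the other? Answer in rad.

0.0160 rad

ω = 2π·4.16 = 26.14 rad/s, so T = P/ω = 32.5×745.7 / 26.14 = 927.2 N·m.
J = π(d_o⁴ − d_i⁴)/32 = π(0.0651⁴ − 0.0372⁴)/32 = 1.575×10^-6 m⁴.
θ = T·L/(G·J) = 927.2 × 2.07 / (76.0×10⁹ × 1.575×10^-6) = 0.01603 rad.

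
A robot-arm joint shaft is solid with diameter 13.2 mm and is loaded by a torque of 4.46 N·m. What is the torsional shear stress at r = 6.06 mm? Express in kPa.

9070 kPa

J = πd⁴/32 = π(0.0132)⁴/32 = 2.981×10^-9 m⁴.
Shear stress varies linearly with radius: τ = T·r/J = 4.460 × 0.00606 / 2.981×10^-9 = 9.068×10^6 Pa.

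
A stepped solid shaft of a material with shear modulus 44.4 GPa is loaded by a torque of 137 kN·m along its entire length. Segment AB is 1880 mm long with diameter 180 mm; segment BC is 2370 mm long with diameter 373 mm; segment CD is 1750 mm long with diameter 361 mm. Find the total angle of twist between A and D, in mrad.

J_AB = π(0.180)⁴/32 = 1.03×10^-4 m⁴; J_BC = π(0.373)⁴/32 = 1.90×10^-3 m⁴; J_CD = π(0.361)⁴/32 = 1.67×10^-3 m⁴.
θ = (T/G)·Σ L_i/J_i = (137000/44.4×10⁹)·(1.88/1.03×10^-4 + 2.37/1.90×10^-3 + 1.75/1.67×10^-3) = 0.06337 rad.

63.4 mrad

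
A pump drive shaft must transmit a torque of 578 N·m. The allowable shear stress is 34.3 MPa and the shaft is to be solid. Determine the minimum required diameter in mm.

For a solid shaft τ_max = 16T/(πd³), so d = (16T/(π τ_allow))^(1/3) = (16·578.0/(π·3.43×10^7))^(1/3) = 0.04411 m.

44.1 mm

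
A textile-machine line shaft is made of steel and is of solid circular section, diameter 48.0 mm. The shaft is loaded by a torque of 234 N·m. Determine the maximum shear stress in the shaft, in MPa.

J = πd⁴/32 = π(0.0480)⁴/32 = 5.212×10^-7 m⁴.
τ_max = T·r/J = 234.0 × 0.0240 / 5.212×10^-7 = 1.078×10^7 Pa.

10.8 MPa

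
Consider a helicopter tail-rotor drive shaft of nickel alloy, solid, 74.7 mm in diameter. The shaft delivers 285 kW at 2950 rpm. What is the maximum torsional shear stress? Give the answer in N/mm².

11.3 N/mm²

ω = 2π·2950/60 = 308.9 rad/s, so T = P/ω = 285×10³ / 308.9 = 922.6 N·m.
J = πd⁴/32 = π(0.0747)⁴/32 = 3.057×10^-6 m⁴.
τ_max = T·r/J = 922.6 × 0.0374 / 3.057×10^-6 = 1.127×10^7 Pa.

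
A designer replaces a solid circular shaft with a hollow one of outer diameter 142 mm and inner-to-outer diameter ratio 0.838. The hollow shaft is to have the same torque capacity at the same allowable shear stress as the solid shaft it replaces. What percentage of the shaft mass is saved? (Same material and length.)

53.2 %

Equal τ_max and T ⇒ the solid shaft needs d_s³ = d_o³(1−k⁴), so d_s = 142·(1−0.838⁴)^(1/3) = 113.2 mm.
Area ratio A_h/A_s = d_o²(1−k²)/d_s² = (1−k²)/(1−k⁴)^(2/3) = 0.4684.
Mass saving = 1 − 0.4684 = 53.2 %.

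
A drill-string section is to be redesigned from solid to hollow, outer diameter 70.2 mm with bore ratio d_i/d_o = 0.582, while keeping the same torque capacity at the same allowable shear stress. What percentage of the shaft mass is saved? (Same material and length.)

Equal τ_max and T ⇒ the solid shaft needs d_s³ = d_o³(1−k⁴), so d_s = 70.2·(1−0.582⁴)^(1/3) = 67.41 mm.
Area ratio A_h/A_s = d_o²(1−k²)/d_s² = (1−k²)/(1−k⁴)^(2/3) = 0.7172.
Mass saving = 1 − 0.7172 = 28.3 %.

28.3 %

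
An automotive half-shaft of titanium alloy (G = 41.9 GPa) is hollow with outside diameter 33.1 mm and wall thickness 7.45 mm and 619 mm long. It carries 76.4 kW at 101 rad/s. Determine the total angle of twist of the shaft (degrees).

5.98°

ω = 101 rad/s, so T = P/ω = 76.4×10³ / 101.0 = 756.4 N·m.
J = π(d_o⁴ − d_i⁴)/32 = π(0.0331⁴ − 0.0182⁴)/32 = 1.071×10^-7 m⁴.
θ = T·L/(G·J) = 756.4 × 0.619 / (41.9×10⁹ × 1.071×10^-7) = 0.1044 rad.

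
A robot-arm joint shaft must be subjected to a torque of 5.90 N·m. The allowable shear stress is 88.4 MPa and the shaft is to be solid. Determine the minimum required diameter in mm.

For a solid shaft τ_max = 16T/(πd³), so d = (16T/(π τ_allow))^(1/3) = (16·5.900/(π·8.84×10^7))^(1/3) = 0.006979 m.

6.98 mm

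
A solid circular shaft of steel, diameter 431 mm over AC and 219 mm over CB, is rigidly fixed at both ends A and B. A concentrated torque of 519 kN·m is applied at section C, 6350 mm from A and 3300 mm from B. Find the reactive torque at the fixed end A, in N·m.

Compatibility: T_A·a/J_AC = T_B·b/J_CB with T_A + T_B = T₀.
J_AC = 3.39×10^-3 m⁴, J_CB = 2.26×10^-4 m⁴, so T_A = T₀·(J_AC/a)/((J_AC/a)+(J_CB/b)) = 460000 N·m, T_B = 59000 N·m.

460000 N·m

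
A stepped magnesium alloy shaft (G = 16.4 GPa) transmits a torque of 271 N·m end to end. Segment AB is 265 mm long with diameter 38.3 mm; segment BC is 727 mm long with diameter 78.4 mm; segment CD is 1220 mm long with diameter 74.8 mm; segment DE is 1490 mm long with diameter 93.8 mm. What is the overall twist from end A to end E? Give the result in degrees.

J_AB = π(0.0383)⁴/32 = 2.11×10^-7 m⁴; J_BC = π(0.0784)⁴/32 = 3.71×10^-6 m⁴; J_CD = π(0.0748)⁴/32 = 3.07×10^-6 m⁴; J_DE = π(0.0938)⁴/32 = 7.60×10^-6 m⁴.
θ = (T/G)·Σ L_i/J_i = (271.0/16.4×10⁹)·(0.265/2.11×10^-7 + 0.727/3.71×10^-6 + 1.22/3.07×10^-6 + 1.49/7.60×10^-6) = 0.03377 rad.

1.93°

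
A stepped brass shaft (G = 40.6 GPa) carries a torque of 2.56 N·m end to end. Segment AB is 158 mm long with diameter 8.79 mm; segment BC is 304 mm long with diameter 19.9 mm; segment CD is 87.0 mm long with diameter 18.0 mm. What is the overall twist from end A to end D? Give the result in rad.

J_AB = π(0.00879)⁴/32 = 5.86×10^-10 m⁴; J_BC = π(0.0199)⁴/32 = 1.54×10^-8 m⁴; J_CD = π(0.0180)⁴/32 = 1.03×10^-8 m⁴.
θ = (T/G)·Σ L_i/J_i = (2.560/40.6×10⁹)·(0.158/5.86×10^-10 + 0.304/1.54×10^-8 + 0.0870/1.03×10^-8) = 0.01878 rad.

0.0188 rad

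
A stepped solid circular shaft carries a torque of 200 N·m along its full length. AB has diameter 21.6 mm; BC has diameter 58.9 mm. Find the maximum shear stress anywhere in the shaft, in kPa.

Under the same torque, τ_max = 16T/(πd³) is largest where d is smallest — segment AB (d = 21.6 mm).
τ_max = 16·200.0/(π·(0.0216)³) = 1.011×10^8 Pa.

101000 kPa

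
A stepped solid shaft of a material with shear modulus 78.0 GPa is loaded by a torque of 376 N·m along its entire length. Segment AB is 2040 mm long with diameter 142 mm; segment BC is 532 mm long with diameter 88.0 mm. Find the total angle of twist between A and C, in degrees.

0.0391°

J_AB = π(0.142)⁴/32 = 3.99×10^-5 m⁴; J_BC = π(0.0880)⁴/32 = 5.89×10^-6 m⁴.
θ = (T/G)·Σ L_i/J_i = (376.0/78.0×10⁹)·(2.04/3.99×10^-5 + 0.532/5.89×10^-6) = 6.819×10^-4 rad.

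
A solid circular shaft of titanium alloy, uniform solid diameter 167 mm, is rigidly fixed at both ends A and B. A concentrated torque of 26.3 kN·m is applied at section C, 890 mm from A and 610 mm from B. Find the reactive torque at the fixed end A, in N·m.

10700 N·m

With uniform GJ and both ends fixed, compatibility θ_AC = θ_CB gives T_A·a = T_B·b, together with T_A + T_B = T₀.
T_A = T₀·b/(a+b) = 26300·610/1500 = 10700 N·m; T_B = 15600 N·m.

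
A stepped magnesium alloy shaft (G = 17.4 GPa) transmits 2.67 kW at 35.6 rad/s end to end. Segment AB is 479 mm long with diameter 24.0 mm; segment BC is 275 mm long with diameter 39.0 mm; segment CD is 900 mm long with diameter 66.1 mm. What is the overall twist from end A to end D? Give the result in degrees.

4.05°

ω = 35.6 rad/s, so T = P/ω = 2.67×10³ / 35.60 = 75.00 N·m.
J_AB = π(0.0240)⁴/32 = 3.26×10^-8 m⁴; J_BC = π(0.0390)⁴/32 = 2.27×10^-7 m⁴; J_CD = π(0.0661)⁴/32 = 1.87×10^-6 m⁴.
θ = (T/G)·Σ L_i/J_i = (75.00/17.4×10⁹)·(0.479/3.26×10^-8 + 0.275/2.27×10^-7 + 0.900/1.87×10^-6) = 0.07068 rad.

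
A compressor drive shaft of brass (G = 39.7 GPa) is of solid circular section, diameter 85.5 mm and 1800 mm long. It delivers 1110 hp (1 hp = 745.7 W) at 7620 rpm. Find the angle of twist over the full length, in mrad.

ω = 2π·7620/60 = 798.0 rad/s, so T = P/ω = 1110×745.7 / 798.0 = 1037 N·m.
J = πd⁴/32 = π(0.0855)⁴/32 = 5.246×10^-6 m⁴.
θ = T·L/(G·J) = 1037 × 1.80 / (39.7×10⁹ × 5.246×10^-6) = 8.964×10^-3 rad.

8.96 mrad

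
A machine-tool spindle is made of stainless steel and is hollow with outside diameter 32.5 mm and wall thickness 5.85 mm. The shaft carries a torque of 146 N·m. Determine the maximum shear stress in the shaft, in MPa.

J = π(d_o⁴ − d_i⁴)/32 = π(0.0325⁴ − 0.0208⁴)/32 = 9.115×10^-8 m⁴.
τ_max = T·r/J = 146.0 × 0.0163 / 9.115×10^-8 = 2.603×10^7 Pa.

26.0 MPa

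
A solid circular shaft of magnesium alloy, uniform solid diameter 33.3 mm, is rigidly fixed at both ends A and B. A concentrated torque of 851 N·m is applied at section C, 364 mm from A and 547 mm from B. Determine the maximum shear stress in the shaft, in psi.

With uniform GJ and both ends fixed, compatibility θ_AC = θ_CB gives T_A·a = T_B·b, together with T_A + T_B = T₀.
T_A = T₀·b/(a+b) = 851.0·547/911.0 = 511.0 N·m; T_B = 340.0 N·m.
τ in each portion: τ_AC = 7.05×10^7 Pa, τ_CB = 4.69×10^7 Pa; maximum is in AC.
τ_max = T_AC·r/J = 511.0·0.0166/1.21×10^-7 = 7.048×10^7 Pa.

10200 psi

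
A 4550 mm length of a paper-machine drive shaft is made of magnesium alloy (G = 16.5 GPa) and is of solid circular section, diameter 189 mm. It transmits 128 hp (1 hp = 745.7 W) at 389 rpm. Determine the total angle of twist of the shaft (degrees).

ω = 2π·389/60 = 40.74 rad/s, so T = P/ω = 128×745.7 / 40.74 = 2343 N·m.
J = πd⁴/32 = π(0.189)⁴/32 = 1.253×10^-4 m⁴.
θ = T·L/(G·J) = 2343 × 4.55 / (16.5×10⁹ × 1.253×10^-4) = 5.158×10^-3 rad.

0.296°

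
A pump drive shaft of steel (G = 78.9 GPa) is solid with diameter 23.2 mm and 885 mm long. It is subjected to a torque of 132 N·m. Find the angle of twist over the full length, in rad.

J = πd⁴/32 = π(0.0232)⁴/32 = 2.844×10^-8 m⁴.
θ = T·L/(G·J) = 132.0 × 0.885 / (78.9×10⁹ × 2.844×10^-8) = 0.05206 rad.

0.0521 rad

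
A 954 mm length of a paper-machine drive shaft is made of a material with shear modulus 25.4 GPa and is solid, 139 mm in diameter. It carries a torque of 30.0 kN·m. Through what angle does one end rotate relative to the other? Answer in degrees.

J = πd⁴/32 = π(0.139)⁴/32 = 3.665×10^-5 m⁴.
θ = T·L/(G·J) = 30000 × 0.954 / (25.4×10⁹ × 3.665×10^-5) = 0.03075 rad.

1.76°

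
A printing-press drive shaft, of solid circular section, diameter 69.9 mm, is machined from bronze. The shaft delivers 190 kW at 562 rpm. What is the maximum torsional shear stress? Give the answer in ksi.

6.98 ksi

ω = 2π·562/60 = 58.85 rad/s, so T = P/ω = 190×10³ / 58.85 = 3228 N·m.
J = πd⁴/32 = π(0.0699)⁴/32 = 2.344×10^-6 m⁴.
τ_max = T·r/J = 3228 × 0.0350 / 2.344×10^-6 = 4.814×10^7 Pa.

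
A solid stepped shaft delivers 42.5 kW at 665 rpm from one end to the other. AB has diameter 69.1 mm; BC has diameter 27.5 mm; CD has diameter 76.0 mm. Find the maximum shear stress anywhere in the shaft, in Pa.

ω = 2π·665/60 = 69.64 rad/s, so T = P/ω = 42.5×10³ / 69.64 = 610.3 N·m.
Under the same torque, τ_max = 16T/(πd³) is largest where d is smallest — segment BC (d = 27.5 mm).
τ_max = 16·610.3/(π·(0.0275)³) = 1.495×10^8 Pa.

1.49e8 Pa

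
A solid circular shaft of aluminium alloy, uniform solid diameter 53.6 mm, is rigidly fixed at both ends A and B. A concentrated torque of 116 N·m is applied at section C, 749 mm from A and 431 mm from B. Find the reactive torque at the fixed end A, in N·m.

With uniform GJ and both ends fixed, compatibility θ_AC = θ_CB gives T_A·a = T_B·b, together with T_A + T_B = T₀.
T_A = T₀·b/(a+b) = 116.0·431/1180 = 42.37 N·m; T_B = 73.63 N·m.

42.4 N·m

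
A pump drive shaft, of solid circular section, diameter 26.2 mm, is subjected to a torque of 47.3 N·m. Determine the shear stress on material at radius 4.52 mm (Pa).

J = πd⁴/32 = π(0.0262)⁴/32 = 4.626×10^-8 m⁴.
Shear stress varies linearly with radius: τ = T·r/J = 47.30 × 0.00452 / 4.626×10^-8 = 4.622×10^6 Pa.

4.62e6 Pa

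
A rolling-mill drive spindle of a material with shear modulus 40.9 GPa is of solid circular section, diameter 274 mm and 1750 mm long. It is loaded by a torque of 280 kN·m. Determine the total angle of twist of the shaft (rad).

J = πd⁴/32 = π(0.274)⁴/32 = 5.534×10^-4 m⁴.
θ = T·L/(G·J) = 280000 × 1.75 / (40.9×10⁹ × 5.534×10^-4) = 0.02165 rad.

0.0217 rad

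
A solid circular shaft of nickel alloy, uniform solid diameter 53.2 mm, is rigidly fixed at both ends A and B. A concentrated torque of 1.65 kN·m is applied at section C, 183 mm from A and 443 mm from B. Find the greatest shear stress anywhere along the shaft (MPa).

With uniform GJ and both ends fixed, compatibility θ_AC = θ_CB gives T_A·a = T_B·b, together with T_A + T_B = T₀.
T_A = T₀·b/(a+b) = 1650·443/626.0 = 1168 N·m; T_B = 482.3 N·m.
τ in each portion: τ_AC = 3.95×10^7 Pa, τ_CB = 1.63×10^7 Pa; maximum is in AC.
τ_max = T_AC·r/J = 1168·0.0266/7.86×10^-7 = 3.950×10^7 Pa.

39.5 MPa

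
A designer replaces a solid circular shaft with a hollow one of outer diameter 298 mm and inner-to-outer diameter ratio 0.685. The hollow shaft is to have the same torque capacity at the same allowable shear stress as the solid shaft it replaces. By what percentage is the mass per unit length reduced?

Equal τ_max and T ⇒ the solid shaft needs d_s³ = d_o³(1−k⁴), so d_s = 298·(1−0.685⁴)^(1/3) = 274.3 mm.
Area ratio A_h/A_s = d_o²(1−k²)/d_s² = (1−k²)/(1−k⁴)^(2/3) = 0.6265.
Mass saving = 1 − 0.6265 = 37.4 %.

37.4 %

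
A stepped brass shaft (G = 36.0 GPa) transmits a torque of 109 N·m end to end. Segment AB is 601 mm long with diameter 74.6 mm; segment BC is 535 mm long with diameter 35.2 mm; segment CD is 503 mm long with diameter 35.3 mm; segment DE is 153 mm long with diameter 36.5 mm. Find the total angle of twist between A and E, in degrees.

1.37°

J_AB = π(0.0746)⁴/32 = 3.04×10^-6 m⁴; J_BC = π(0.0352)⁴/32 = 1.51×10^-7 m⁴; J_CD = π(0.0353)⁴/32 = 1.52×10^-7 m⁴; J_DE = π(0.0365)⁴/32 = 1.74×10^-7 m⁴.
θ = (T/G)·Σ L_i/J_i = (109.0/36.0×10⁹)·(0.601/3.04×10^-6 + 0.535/1.51×10^-7 + 0.503/1.52×10^-7 + 0.153/1.74×10^-7) = 0.02400 rad.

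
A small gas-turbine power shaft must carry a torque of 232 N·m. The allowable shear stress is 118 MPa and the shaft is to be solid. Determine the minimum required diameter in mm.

For a solid shaft τ_max = 16T/(πd³), so d = (16T/(π τ_allow))^(1/3) = (16·232.0/(π·1.18×10^8))^(1/3) = 0.02155 m.

21.6 mm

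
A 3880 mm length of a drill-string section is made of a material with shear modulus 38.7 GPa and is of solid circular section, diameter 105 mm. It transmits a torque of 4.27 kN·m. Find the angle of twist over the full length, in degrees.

2.06°

J = πd⁴/32 = π(0.105)⁴/32 = 1.193×10^-5 m⁴.
θ = T·L/(G·J) = 4270 × 3.88 / (38.7×10⁹ × 1.193×10^-5) = 0.03587 rad.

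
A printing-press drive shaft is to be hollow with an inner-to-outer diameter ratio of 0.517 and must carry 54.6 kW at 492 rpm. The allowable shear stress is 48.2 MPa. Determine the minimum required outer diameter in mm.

49.4 mm

ω = 2π·492/60 = 51.52 rad/s, so T = P/ω = 54.6×10³ / 51.52 = 1060 N·m.
For a hollow shaft with d_i/d_o = 0.517: τ_max = 16T/(π d_o³ (1−k⁴)), so d_o = [16T/(π τ_allow (1−k⁴))]^(1/3) = [16·1060/(π·4.82×10^7·0.9286)]^(1/3) = 0.04941 m.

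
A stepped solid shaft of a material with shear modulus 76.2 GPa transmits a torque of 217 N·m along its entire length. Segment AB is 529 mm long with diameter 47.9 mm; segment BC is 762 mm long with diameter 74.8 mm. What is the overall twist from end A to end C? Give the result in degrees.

J_AB = π(0.0479)⁴/32 = 5.17×10^-7 m⁴; J_BC = π(0.0748)⁴/32 = 3.07×10^-6 m⁴.
θ = (T/G)·Σ L_i/J_i = (217.0/76.2×10⁹)·(0.529/5.17×10^-7 + 0.762/3.07×10^-6) = 3.621×10^-3 rad.

0.207°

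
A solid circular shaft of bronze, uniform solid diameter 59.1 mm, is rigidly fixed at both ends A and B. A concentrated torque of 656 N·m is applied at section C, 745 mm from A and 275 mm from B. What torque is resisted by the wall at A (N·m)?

177 N·m

With uniform GJ and both ends fixed, compatibility θ_AC = θ_CB gives T_A·a = T_B·b, together with T_A + T_B = T₀.
T_A = T₀·b/(a+b) = 656.0·275/1020 = 176.9 N·m; T_B = 479.1 N·m.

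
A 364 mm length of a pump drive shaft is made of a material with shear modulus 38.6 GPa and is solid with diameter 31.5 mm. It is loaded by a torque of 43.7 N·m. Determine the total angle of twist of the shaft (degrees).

J = πd⁴/32 = π(0.0315)⁴/32 = 9.666×10^-8 m⁴.
θ = T·L/(G·J) = 43.70 × 0.364 / (38.6×10⁹ × 9.666×10^-8) = 4.263×10^-3 rad.

0.244°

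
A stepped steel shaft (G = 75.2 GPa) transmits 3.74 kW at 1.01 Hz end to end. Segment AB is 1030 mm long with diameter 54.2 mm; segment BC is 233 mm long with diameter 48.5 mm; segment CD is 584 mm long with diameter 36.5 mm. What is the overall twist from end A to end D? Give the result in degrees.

ω = 2π·1.01 = 6.346 rad/s, so T = P/ω = 3.74×10³ / 6.346 = 589.3 N·m.
J_AB = π(0.0542)⁴/32 = 8.47×10^-7 m⁴; J_BC = π(0.0485)⁴/32 = 5.43×10^-7 m⁴; J_CD = π(0.0365)⁴/32 = 1.74×10^-7 m⁴.
θ = (T/G)·Σ L_i/J_i = (589.3/75.2×10⁹)·(1.03/8.47×10^-7 + 0.233/5.43×10^-7 + 0.584/1.74×10^-7) = 0.03916 rad.

2.24°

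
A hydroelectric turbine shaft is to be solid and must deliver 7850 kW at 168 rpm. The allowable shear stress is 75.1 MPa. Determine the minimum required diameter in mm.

ω = 2π·168/60 = 17.59 rad/s, so T = P/ω = 7850×10³ / 17.59 = 446200 N·m.
For a solid shaft τ_max = 16T/(πd³), so d = (16T/(π τ_allow))^(1/3) = (16·446200/(π·7.51×10^7))^(1/3) = 0.3116 m.

312 mm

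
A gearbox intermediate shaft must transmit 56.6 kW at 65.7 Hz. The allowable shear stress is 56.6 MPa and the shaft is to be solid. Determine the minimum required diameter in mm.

23.1 mm

ω = 2π·65.7 = 412.8 rad/s, so T = P/ω = 56.6×10³ / 412.8 = 137.1 N·m.
For a solid shaft τ_max = 16T/(πd³), so d = (16T/(π τ_allow))^(1/3) = (16·137.1/(π·5.66×10^7))^(1/3) = 0.02311 m.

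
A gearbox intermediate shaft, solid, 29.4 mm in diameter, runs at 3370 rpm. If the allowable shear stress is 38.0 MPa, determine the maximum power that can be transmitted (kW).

J = πd⁴/32 = π(0.0294)⁴/32 = 7.335×10^-8 m⁴.
T_max = τ_allow·J/r = 3.80×10^7 × 7.335×10^-8 / 0.0147 = 189.6 N·m.
ω = 2π·3370/60 = 352.9 rad/s, so P_max = T_max·ω = 6.691×10^4 W.

66.9 kW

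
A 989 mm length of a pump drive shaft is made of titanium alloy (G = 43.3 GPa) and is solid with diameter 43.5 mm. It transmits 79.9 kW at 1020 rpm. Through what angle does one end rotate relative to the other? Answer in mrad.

ω = 2π·1020/60 = 106.8 rad/s, so T = P/ω = 79.9×10³ / 106.8 = 748.0 N·m.
J = πd⁴/32 = π(0.0435)⁴/32 = 3.515×10^-7 m⁴.
θ = T·L/(G·J) = 748.0 × 0.989 / (43.3×10⁹ × 3.515×10^-7) = 0.04860 rad.

48.6 mrad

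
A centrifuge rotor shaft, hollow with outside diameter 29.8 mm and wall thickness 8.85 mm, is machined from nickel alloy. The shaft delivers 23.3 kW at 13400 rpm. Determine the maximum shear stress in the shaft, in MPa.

3.28 MPa

ω = 2π·13400/60 = 1403 rad/s, so T = P/ω = 23.3×10³ / 1403 = 16.60 N·m.
J = π(d_o⁴ − d_i⁴)/32 = π(0.0298⁴ − 0.0121⁴)/32 = 7.532×10^-8 m⁴.
τ_max = T·r/J = 16.60 × 0.0149 / 7.532×10^-8 = 3.285×10^6 Pa.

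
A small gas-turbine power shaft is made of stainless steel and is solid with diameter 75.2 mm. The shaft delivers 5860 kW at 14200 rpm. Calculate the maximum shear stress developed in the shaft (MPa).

ω = 2π·14200/60 = 1487 rad/s, so T = P/ω = 5860×10³ / 1487 = 3941 N·m.
J = πd⁴/32 = π(0.0752)⁴/32 = 3.140×10^-6 m⁴.
τ_max = T·r/J = 3941 × 0.0376 / 3.140×10^-6 = 4.720×10^7 Pa.

47.2 MPa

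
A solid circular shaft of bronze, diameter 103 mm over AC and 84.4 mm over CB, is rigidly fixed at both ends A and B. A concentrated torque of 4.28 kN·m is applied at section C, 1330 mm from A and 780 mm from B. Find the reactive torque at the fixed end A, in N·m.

Compatibility: T_A·a/J_AC = T_B·b/J_CB with T_A + T_B = T₀.
J_AC = 1.10×10^-5 m⁴, J_CB = 4.98×10^-6 m⁴, so T_A = T₀·(J_AC/a)/((J_AC/a)+(J_CB/b)) = 2420 N·m, T_B = 1860 N·m.

2420 N·m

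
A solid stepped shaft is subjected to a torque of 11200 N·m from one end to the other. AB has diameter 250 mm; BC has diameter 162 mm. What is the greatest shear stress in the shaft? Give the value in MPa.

Under the same torque, τ_max = 16T/(πd³) is largest where d is smallest — segment BC (d = 162 mm).
τ_max = 16·11200/(π·(0.162)³) = 1.342×10^7 Pa.

13.4 MPa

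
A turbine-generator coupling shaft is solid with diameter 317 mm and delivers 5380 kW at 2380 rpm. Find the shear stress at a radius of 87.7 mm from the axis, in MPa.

1.91 MPa

ω = 2π·2380/60 = 249.2 rad/s, so T = P/ω = 5380×10³ / 249.2 = 21590 N·m.
J = πd⁴/32 = π(0.317)⁴/32 = 9.914×10^-4 m⁴.
Shear stress varies linearly with radius: τ = T·r/J = 21590 × 0.0877 / 9.914×10^-4 = 1.910×10^6 Pa.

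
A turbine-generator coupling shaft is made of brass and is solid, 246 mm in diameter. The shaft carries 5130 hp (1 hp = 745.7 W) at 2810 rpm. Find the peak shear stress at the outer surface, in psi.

ω = 2π·2810/60 = 294.3 rad/s, so T = P/ω = 5130×745.7 / 294.3 = 13000 N·m.
J = πd⁴/32 = π(0.246)⁴/32 = 3.595×10^-4 m⁴.
τ_max = T·r/J = 13000 × 0.123 / 3.595×10^-4 = 4.447×10^6 Pa.

645 psi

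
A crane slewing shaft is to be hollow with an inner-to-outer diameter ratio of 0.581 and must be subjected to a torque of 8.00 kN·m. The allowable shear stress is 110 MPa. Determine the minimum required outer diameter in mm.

For a hollow shaft with d_i/d_o = 0.581: τ_max = 16T/(π d_o³ (1−k⁴)), so d_o = [16T/(π τ_allow (1−k⁴))]^(1/3) = [16·8000/(π·1.10×10^8·0.8861)]^(1/3) = 0.07477 m.

74.8 mm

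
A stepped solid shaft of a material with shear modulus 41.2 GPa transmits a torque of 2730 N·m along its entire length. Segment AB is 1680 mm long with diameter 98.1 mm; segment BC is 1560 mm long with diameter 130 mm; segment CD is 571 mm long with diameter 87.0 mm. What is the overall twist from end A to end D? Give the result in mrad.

J_AB = π(0.0981)⁴/32 = 9.09×10^-6 m⁴; J_BC = π(0.130)⁴/32 = 2.80×10^-5 m⁴; J_CD = π(0.0870)⁴/32 = 5.62×10^-6 m⁴.
θ = (T/G)·Σ L_i/J_i = (2730/41.2×10⁹)·(1.68/9.09×10^-6 + 1.56/2.80×10^-5 + 0.571/5.62×10^-6) = 0.02266 rad.

22.7 mrad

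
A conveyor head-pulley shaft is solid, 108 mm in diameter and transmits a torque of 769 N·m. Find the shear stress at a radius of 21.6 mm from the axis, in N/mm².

J = πd⁴/32 = π(0.108)⁴/32 = 1.336×10^-5 m⁴.
Shear stress varies linearly with radius: τ = T·r/J = 769.0 × 0.0216 / 1.336×10^-5 = 1.244×10^6 Pa.

1.24 N/mm²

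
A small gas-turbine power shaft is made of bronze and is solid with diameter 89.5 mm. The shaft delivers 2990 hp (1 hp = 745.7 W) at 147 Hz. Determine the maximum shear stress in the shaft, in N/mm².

ω = 2π·147 = 923.6 rad/s, so T = P/ω = 2990×745.7 / 923.6 = 2414 N·m.
J = πd⁴/32 = π(0.0895)⁴/32 = 6.299×10^-6 m⁴.
τ_max = T·r/J = 2414 × 0.0447 / 6.299×10^-6 = 1.715×10^7 Pa.

17.1 N/mm²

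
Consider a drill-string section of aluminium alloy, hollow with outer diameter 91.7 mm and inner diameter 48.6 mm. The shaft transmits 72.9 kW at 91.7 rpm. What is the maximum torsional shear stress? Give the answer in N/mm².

ω = 2π·91.7/60 = 9.603 rad/s, so T = P/ω = 72.9×10³ / 9.603 = 7592 N·m.
J = π(d_o⁴ − d_i⁴)/32 = π(0.0917⁴ − 0.0486⁴)/32 = 6.394×10^-6 m⁴.
τ_max = T·r/J = 7592 × 0.0459 / 6.394×10^-6 = 5.444×10^7 Pa.

54.4 N/mm²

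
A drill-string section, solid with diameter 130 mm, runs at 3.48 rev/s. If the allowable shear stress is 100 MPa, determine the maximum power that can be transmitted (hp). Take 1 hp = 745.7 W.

J = πd⁴/32 = π(0.130)⁴/32 = 2.804×10^-5 m⁴.
T_max = τ_allow·J/r = 1.00×10^8 × 2.804×10^-5 / 0.0650 = 43140 N·m.
ω = 2π·3.48 = 21.87 rad/s, so P_max = T_max·ω = 9.432×10^5 W.

1260 hp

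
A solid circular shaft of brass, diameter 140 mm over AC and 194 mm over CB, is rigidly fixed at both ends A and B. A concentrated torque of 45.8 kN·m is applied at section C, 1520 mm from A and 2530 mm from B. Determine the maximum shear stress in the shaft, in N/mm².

Compatibility: T_A·a/J_AC = T_B·b/J_CB with T_A + T_B = T₀.
J_AC = 3.77×10^-5 m⁴, J_CB = 1.39×10^-4 m⁴, so T_A = T₀·(J_AC/a)/((J_AC/a)+(J_CB/b)) = 14240 N·m, T_B = 31560 N·m.
τ in each portion: τ_AC = 2.64×10^7 Pa, τ_CB = 2.20×10^7 Pa; maximum is in AC.
τ_max = T_AC·r/J = 14240·0.0700/3.77×10^-5 = 2.644×10^7 Pa.

26.4 N/mm²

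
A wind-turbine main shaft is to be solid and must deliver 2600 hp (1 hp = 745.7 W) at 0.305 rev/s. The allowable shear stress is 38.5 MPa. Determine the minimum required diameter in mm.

512 mm

ω = 2π·0.305 = 1.916 rad/s, so T = P/ω = 2600×745.7 / 1.916 = 1.012e6 N·m.
For a solid shaft τ_max = 16T/(πd³), so d = (16T/(π τ_allow))^(1/3) = (16·1.012e6/(π·3.85×10^7))^(1/3) = 0.5115 m.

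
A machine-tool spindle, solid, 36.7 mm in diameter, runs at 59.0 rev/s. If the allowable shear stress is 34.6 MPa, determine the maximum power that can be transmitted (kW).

J = πd⁴/32 = π(0.0367)⁴/32 = 1.781×10^-7 m⁴.
T_max = τ_allow·J/r = 3.46×10^7 × 1.781×10^-7 / 0.0184 = 335.8 N·m.
ω = 2π·59.0 = 370.7 rad/s, so P_max = T_max·ω = 1.245×10^5 W.

124 kW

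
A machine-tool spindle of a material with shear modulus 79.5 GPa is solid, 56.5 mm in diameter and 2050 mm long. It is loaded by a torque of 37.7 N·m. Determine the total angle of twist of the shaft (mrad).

J = πd⁴/32 = π(0.0565)⁴/32 = 1.000×10^-6 m⁴.
θ = T·L/(G·J) = 37.70 × 2.05 / (79.5×10⁹ × 1.000×10^-6) = 9.717×10^-4 rad.

0.972 mrad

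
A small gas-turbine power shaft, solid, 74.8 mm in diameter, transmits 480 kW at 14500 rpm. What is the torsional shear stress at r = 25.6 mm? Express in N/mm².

2.63 N/mm²

ω = 2π·14500/60 = 1518 rad/s, so T = P/ω = 480×10³ / 1518 = 316.1 N·m.
J = πd⁴/32 = π(0.0748)⁴/32 = 3.073×10^-6 m⁴.
Shear stress varies linearly with radius: τ = T·r/J = 316.1 × 0.0256 / 3.073×10^-6 = 2.633×10^6 Pa.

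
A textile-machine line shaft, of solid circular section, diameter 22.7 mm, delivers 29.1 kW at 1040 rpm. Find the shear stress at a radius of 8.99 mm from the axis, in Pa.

9.21e7 Pa

ω = 2π·1040/60 = 108.9 rad/s, so T = P/ω = 29.1×10³ / 108.9 = 267.2 N·m.
J = πd⁴/32 = π(0.0227)⁴/32 = 2.607×10^-8 m⁴.
Shear stress varies linearly with radius: τ = T·r/J = 267.2 × 0.00899 / 2.607×10^-8 = 9.215×10^7 Pa.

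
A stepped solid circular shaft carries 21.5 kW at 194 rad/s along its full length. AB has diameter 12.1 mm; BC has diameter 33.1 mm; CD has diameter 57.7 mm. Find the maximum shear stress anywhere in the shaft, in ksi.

ω = 194 rad/s, so T = P/ω = 21.5×10³ / 194.0 = 110.8 N·m.
Under the same torque, τ_max = 16T/(πd³) is largest where d is smallest — segment AB (d = 12.1 mm).
τ_max = 16·110.8/(π·(0.0121)³) = 3.186×10^8 Pa.

46.2 ksi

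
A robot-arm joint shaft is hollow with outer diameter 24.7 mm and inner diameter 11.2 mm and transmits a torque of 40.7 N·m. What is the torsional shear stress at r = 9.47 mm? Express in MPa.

J = π(d_o⁴ − d_i⁴)/32 = π(0.0247⁴ − 0.0112⁴)/32 = 3.500×10^-8 m⁴.
Shear stress varies linearly with radius: τ = T·r/J = 40.70 × 0.00947 / 3.500×10^-8 = 1.101×10^7 Pa.

11.0 MPa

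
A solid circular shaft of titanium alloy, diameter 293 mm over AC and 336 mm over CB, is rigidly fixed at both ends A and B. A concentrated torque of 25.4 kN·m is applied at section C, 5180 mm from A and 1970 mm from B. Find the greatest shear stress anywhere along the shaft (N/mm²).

Compatibility: T_A·a/J_AC = T_B·b/J_CB with T_A + T_B = T₀.
J_AC = 7.24×10^-4 m⁴, J_CB = 1.25×10^-3 m⁴, so T_A = T₀·(J_AC/a)/((J_AC/a)+(J_CB/b)) = 4579 N·m, T_B = 20820 N·m.
τ in each portion: τ_AC = 9.27×10^5 Pa, τ_CB = 2.80×10^6 Pa; maximum is in CB.
τ_max = T_CB·r/J = 20820·0.168/1.25×10^-3 = 2.795×10^6 Pa.

2.80 N/mm²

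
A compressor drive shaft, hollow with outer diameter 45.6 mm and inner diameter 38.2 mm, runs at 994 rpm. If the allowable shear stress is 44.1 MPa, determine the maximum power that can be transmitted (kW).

J = π(d_o⁴ − d_i⁴)/32 = π(0.0456⁴ − 0.0382⁴)/32 = 2.154×10^-7 m⁴.
T_max = τ_allow·J/r = 4.41×10^7 × 2.154×10^-7 / 0.0228 = 416.7 N·m.
ω = 2π·994/60 = 104.1 rad/s, so P_max = T_max·ω = 4.337×10^4 W.

43.4 kW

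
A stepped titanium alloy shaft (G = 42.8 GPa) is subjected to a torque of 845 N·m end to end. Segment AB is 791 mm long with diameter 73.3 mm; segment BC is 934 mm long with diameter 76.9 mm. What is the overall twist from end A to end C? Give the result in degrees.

J_AB = π(0.0733)⁴/32 = 2.83×10^-6 m⁴; J_BC = π(0.0769)⁴/32 = 3.43×10^-6 m⁴.
θ = (T/G)·Σ L_i/J_i = (845.0/42.8×10⁹)·(0.791/2.83×10^-6 + 0.934/3.43×10^-6) = 0.01088 rad.

0.623°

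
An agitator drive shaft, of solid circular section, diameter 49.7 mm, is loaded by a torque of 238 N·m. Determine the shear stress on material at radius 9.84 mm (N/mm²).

J = πd⁴/32 = π(0.0497)⁴/32 = 5.990×10^-7 m⁴.
Shear stress varies linearly with radius: τ = T·r/J = 238.0 × 0.00984 / 5.990×10^-7 = 3.910×10^6 Pa.

3.91 N/mm²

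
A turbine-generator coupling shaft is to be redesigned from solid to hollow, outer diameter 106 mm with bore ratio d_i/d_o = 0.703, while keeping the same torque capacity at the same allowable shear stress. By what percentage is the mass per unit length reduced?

39.0 %

Equal τ_max and T ⇒ the solid shaft needs d_s³ = d_o³(1−k⁴), so d_s = 106·(1−0.703⁴)^(1/3) = 96.55 mm.
Area ratio A_h/A_s = d_o²(1−k²)/d_s² = (1−k²)/(1−k⁴)^(2/3) = 0.6096.
Mass saving = 1 − 0.6096 = 39.0 %.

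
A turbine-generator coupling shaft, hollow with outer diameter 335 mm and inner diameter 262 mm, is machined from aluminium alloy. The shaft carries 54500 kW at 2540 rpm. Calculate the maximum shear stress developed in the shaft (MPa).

ω = 2π·2540/60 = 266.0 rad/s, so T = P/ω = 54500×10³ / 266.0 = 204900 N·m.
J = π(d_o⁴ − d_i⁴)/32 = π(0.335⁴ − 0.262⁴)/32 = 7.739×10^-4 m⁴.
τ_max = T·r/J = 204900 × 0.168 / 7.739×10^-4 = 4.435×10^7 Pa.

44.3 MPa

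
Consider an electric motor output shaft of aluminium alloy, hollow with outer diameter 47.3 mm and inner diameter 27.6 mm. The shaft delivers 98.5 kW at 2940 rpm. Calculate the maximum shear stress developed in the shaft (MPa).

ω = 2π·2940/60 = 307.9 rad/s, so T = P/ω = 98.5×10³ / 307.9 = 319.9 N·m.
J = π(d_o⁴ − d_i⁴)/32 = π(0.0473⁴ − 0.0276⁴)/32 = 4.344×10^-7 m⁴.
τ_max = T·r/J = 319.9 × 0.0236 / 4.344×10^-7 = 1.742×10^7 Pa.

17.4 MPa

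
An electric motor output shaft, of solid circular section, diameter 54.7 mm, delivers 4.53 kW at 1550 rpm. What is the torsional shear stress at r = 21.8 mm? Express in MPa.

ω = 2π·1550/60 = 162.3 rad/s, so T = P/ω = 4.53×10³ / 162.3 = 27.91 N·m.
J = πd⁴/32 = π(0.0547)⁴/32 = 8.789×10^-7 m⁴.
Shear stress varies linearly with radius: τ = T·r/J = 27.91 × 0.0218 / 8.789×10^-7 = 6.922×10^5 Pa.

0.692 MPa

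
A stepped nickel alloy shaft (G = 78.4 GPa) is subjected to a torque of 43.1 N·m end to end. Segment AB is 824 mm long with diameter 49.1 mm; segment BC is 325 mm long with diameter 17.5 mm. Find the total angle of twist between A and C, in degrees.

J_AB = π(0.0491)⁴/32 = 5.71×10^-7 m⁴; J_BC = π(0.0175)⁴/32 = 9.21×10^-9 m⁴.
θ = (T/G)·Σ L_i/J_i = (43.10/78.4×10⁹)·(0.824/5.71×10^-7 + 0.325/9.21×10^-9) = 0.02020 rad.

1.16°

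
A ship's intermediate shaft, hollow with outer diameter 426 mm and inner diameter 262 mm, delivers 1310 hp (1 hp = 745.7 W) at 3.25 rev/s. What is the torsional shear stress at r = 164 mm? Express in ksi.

0.411 ksi

ω = 2π·3.25 = 20.42 rad/s, so T = P/ω = 1310×745.7 / 20.42 = 47840 N·m.
J = π(d_o⁴ − d_i⁴)/32 = π(0.426⁴ − 0.262⁴)/32 = 2.771×10^-3 m⁴.
Shear stress varies linearly with radius: τ = T·r/J = 47840 × 0.164 / 2.771×10^-3 = 2.832×10^6 Pa.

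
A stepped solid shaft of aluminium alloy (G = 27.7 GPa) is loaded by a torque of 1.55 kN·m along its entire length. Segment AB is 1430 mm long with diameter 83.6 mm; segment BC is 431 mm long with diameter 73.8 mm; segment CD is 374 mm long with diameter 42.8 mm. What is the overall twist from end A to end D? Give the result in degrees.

5.07°

J_AB = π(0.0836)⁴/32 = 4.80×10^-6 m⁴; J_BC = π(0.0738)⁴/32 = 2.91×10^-6 m⁴; J_CD = π(0.0428)⁴/32 = 3.29×10^-7 m⁴.
θ = (T/G)·Σ L_i/J_i = (1550/27.7×10⁹)·(1.43/4.80×10^-6 + 0.431/2.91×10^-6 + 0.374/3.29×10^-7) = 0.08849 rad.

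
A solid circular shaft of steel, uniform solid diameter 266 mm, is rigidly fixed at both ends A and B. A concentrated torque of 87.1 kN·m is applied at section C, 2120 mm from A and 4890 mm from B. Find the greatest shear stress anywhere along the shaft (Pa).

1.64e7 Pa

With uniform GJ and both ends fixed, compatibility θ_AC = θ_CB gives T_A·a = T_B·b, together with T_A + T_B = T₀.
T_A = T₀·b/(a+b) = 87100·4890/7010 = 60760 N·m; T_B = 26340 N·m.
τ in each portion: τ_AC = 1.64×10^7 Pa, τ_CB = 7.13×10^6 Pa; maximum is in AC.
τ_max = T_AC·r/J = 60760·0.133/4.92×10^-4 = 1.644×10^7 Pa.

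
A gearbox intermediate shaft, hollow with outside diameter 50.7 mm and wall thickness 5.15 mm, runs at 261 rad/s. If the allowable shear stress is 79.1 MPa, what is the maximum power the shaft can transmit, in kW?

315 kW

J = π(d_o⁴ − d_i⁴)/32 = π(0.0507⁴ − 0.0404⁴)/32 = 3.871×10^-7 m⁴.
T_max = τ_allow·J/r = 7.91×10^7 × 3.871×10^-7 / 0.0254 = 1208 N·m.
ω = 261 rad/s, so P_max = T_max·ω = 3.153×10^5 W.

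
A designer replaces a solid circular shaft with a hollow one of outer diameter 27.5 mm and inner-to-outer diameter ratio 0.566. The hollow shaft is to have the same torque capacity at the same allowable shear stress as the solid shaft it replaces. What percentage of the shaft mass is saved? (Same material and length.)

26.9 %

Equal τ_max and T ⇒ the solid shaft needs d_s³ = d_o³(1−k⁴), so d_s = 27.5·(1−0.566⁴)^(1/3) = 26.53 mm.
Area ratio A_h/A_s = d_o²(1−k²)/d_s² = (1−k²)/(1−k⁴)^(2/3) = 0.7305.
Mass saving = 1 − 0.7305 = 26.9 %.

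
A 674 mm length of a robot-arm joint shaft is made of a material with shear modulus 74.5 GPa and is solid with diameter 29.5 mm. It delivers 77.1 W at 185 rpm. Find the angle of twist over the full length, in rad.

4.84e-4 rad

ω = 2π·185/60 = 19.37 rad/s, so T = P/ω = 77.1 / 19.37 = 3.980 N·m.
J = πd⁴/32 = π(0.0295)⁴/32 = 7.435×10^-8 m⁴.
θ = T·L/(G·J) = 3.980 × 0.674 / (74.5×10⁹ × 7.435×10^-8) = 4.843×10^-4 rad.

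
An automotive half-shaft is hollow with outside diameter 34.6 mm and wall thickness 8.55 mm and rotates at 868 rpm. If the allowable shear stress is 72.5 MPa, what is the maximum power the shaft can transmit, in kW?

50.1 kW

J = π(d_o⁴ − d_i⁴)/32 = π(0.0346⁴ − 0.0175⁴)/32 = 1.315×10^-7 m⁴.
T_max = τ_allow·J/r = 7.25×10^7 × 1.315×10^-7 / 0.0173 = 551.1 N·m.
ω = 2π·868/60 = 90.90 rad/s, so P_max = T_max·ω = 5.009×10^4 W.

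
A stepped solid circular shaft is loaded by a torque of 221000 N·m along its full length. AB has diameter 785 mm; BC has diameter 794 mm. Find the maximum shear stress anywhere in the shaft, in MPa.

Under the same torque, τ_max = 16T/(πd³) is largest where d is smallest — segment AB (d = 785 mm).
τ_max = 16·221000/(π·(0.785)³) = 2.327×10^6 Pa.

2.33 MPa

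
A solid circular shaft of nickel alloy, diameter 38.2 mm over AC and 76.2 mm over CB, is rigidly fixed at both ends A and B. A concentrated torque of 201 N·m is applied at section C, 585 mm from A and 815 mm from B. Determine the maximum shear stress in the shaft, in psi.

Compatibility: T_A·a/J_AC = T_B·b/J_CB with T_A + T_B = T₀.
J_AC = 2.09×10^-7 m⁴, J_CB = 3.31×10^-6 m⁴, so T_A = T₀·(J_AC/a)/((J_AC/a)+(J_CB/b)) = 16.26 N·m, T_B = 184.7 N·m.
τ in each portion: τ_AC = 1.49×10^6 Pa, τ_CB = 2.13×10^6 Pa; maximum is in CB.
τ_max = T_CB·r/J = 184.7·0.0381/3.31×10^-6 = 2.127×10^6 Pa.

308 psi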